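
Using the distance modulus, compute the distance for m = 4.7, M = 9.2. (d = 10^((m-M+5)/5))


d = 10^((m - M + 5)/5) = 10^((4.7 - 9.2 + 5)/5) = 1.2589

1.2589 pc


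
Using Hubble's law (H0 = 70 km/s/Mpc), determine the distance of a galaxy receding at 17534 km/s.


d = v / H0 = 17534 / 70 = 250.4857

250.4857 Mpc


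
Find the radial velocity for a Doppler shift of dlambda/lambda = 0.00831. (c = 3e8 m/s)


v = (dlambda/lambda) * c = 0.00831 * 3e8 = 2.493e+06

2.493e+06 m/s


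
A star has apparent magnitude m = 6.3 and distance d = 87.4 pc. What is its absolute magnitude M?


M = m - 5*log10(d) + 5 = 6.3 - 5*log10(87.4) + 5 = 1.5924

1.5924


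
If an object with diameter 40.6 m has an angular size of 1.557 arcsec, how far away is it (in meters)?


D = size / theta_rad, theta_rad = 1.557 * pi/(180*3600) = 7.549e-06, D = 5.379e+06

5.379e+06 m


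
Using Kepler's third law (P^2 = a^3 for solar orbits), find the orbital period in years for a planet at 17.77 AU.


P = a^(3/2) = 17.77^1.5 = 74.9085

74.9085 years


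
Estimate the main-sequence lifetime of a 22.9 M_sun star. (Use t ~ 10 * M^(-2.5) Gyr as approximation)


t = 10 * M^(-2.5) = 10 * 22.9^(-2.5) = 0.004

0.004 Gyr


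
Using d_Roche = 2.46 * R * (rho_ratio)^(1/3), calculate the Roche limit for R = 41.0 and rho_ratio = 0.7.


d_Roche = 2.46 * 41.0 * 0.7^(1/3) = 89.554

89.554


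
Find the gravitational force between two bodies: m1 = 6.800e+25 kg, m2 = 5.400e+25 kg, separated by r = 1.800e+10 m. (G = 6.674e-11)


F = G*m1*m2/r^2 = 6.674e-11 * 6.800e+25 * 5.400e+25 / (1.800e+10)^2 = 6.674e-11 * 3.672e+51 / 3.240e+20 = 7.564e+20

7.564e+20 N


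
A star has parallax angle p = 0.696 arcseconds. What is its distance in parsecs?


d = 1/p = 1/0.696 = 1.4368

1.4368 pc


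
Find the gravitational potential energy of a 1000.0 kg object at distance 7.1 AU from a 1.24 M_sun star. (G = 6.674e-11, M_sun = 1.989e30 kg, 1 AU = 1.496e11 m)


M = 1.24 * 1.989e30 kg = 2.46636e+30 kg; r = 7.1 AU * 1.496e11 m/AU = 1.06216e+12 m. U = -GM*m/r = -(6.674e-11 * 2.46636e+30 * 1000.0) / 1.06216e+12 = -1.550e+11

-1.550e+11 J


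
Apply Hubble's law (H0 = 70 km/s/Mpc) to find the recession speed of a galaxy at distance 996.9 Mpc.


v = H0 * d = 70 * 996.9 = 69783.0

69783.0 km/s


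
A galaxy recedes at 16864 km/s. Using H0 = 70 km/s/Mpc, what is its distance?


d = v / H0 = 16864 / 70 = 240.9143

240.9143 Mpc


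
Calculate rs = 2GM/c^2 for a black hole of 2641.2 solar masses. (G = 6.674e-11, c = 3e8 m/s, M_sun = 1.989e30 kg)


M = 2641.2 * 1.989e30 kg = 5.2533468e+33 kg. rs = 2GM/c^2 = 2 * 6.674e-11 * 5.2533468e+33 / (3e8)^2 = 7.791e+06

7.791e+06 m


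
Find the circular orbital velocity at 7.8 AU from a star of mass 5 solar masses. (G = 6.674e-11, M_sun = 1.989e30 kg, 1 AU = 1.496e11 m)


v = sqrt(GM/r) = sqrt(6.674e-11 * 9.945e+30 / 1.167e+12) = 23849.6712

23849.6712 m/s


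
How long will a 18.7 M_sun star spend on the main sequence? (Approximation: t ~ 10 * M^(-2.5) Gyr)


t = 10 * M^(-2.5) = 10 * 18.7^(-2.5) = 0.0066

0.0066 Gyr


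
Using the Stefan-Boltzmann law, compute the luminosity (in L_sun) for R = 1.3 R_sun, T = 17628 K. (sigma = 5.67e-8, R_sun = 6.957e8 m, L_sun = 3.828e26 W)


R = 1.3 * 6.957e8 m = 9.0441e+08 m. L = 4*pi*R^2*sigma*T^4 = 4*pi*(9.0441e+08)^2 * 5.67e-8 * 17628^4 = 5.627763023e+28 W. L/L_sun = 5.627763023e+28 / 3.828e26 = 147.0158

147.0158 L_sun


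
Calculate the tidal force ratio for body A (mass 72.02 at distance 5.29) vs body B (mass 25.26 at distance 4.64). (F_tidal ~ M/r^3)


Ratio = (M1/r1^3) / (M2/r2^3) = (72.02/5.29^3) / (25.26/4.64^3) = 1.924

1.924


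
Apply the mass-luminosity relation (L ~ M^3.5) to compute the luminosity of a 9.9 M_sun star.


L/L_sun = (M/M_sun)^3.5 = 9.9^3.5 = 3052.9745

3052.9745 L_sun


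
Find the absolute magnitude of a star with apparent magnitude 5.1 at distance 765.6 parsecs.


M = m - 5*log10(d) + 5 = 5.1 - 5*log10(765.6) + 5 = -4.32

-4.32


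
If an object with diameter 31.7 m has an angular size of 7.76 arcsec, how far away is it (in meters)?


D = size / theta_rad, theta_rad = 7.76 * pi/(180*3600) = 3.762e-05, D = 842602.3657

842602.3657 m


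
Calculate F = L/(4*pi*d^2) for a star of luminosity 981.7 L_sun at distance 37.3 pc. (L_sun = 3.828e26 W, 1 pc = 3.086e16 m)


F = L / (4*pi*d^2) = 3.758e+29 / (4*pi*(1.151e+18)^2) = 2.257e-08

2.257e-08 W/m^2


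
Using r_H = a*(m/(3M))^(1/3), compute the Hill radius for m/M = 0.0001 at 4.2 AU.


r_H = a * (m/3M)^(1/3) = 4.2 * (0.0001/3)^(1/3) = 0.1352

0.1352 AU


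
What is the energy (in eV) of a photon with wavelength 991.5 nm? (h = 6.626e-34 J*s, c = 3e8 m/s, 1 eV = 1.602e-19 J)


E = hc/lambda = 6.626e-34 * 3e8 / 9.915e-07 = 2.005e-19 J = 1.2515 eV

1.2515 eV


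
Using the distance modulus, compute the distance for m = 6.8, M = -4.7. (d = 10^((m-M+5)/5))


d = 10^((m - M + 5)/5) = 10^((6.8 - -4.7 + 5)/5) = 1995.2623

1995.2623 pc


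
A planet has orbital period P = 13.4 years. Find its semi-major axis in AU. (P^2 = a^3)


a = P^(2/3) = 13.4^(2/3) = 5.6416

5.6416 AU


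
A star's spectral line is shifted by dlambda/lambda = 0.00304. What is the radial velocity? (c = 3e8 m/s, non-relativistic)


v = (dlambda/lambda) * c = 0.00304 * 3e8 = 912000.0

912000.0 m/s


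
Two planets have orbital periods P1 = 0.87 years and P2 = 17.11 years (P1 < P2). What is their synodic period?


1/P_syn = |1/P1 - 1/P2| = |1/0.87 - 1/17.11| => P_syn = 0.9166

0.9166 years


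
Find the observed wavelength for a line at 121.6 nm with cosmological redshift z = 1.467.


lam_obs = lam_emit * (1 + z) = 121.6 * (1 + 1.467) = 299.9872

299.9872 nm


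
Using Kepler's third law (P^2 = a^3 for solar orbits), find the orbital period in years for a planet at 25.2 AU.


P = a^(3/2) = 25.2^1.5 = 126.503

126.503 years


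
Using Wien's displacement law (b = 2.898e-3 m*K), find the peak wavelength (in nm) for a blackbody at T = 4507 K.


lam_max = b / T = 2.898e-3 / 4507 = 6.430e-07 m = 642.9998 nm

642.9998 nm


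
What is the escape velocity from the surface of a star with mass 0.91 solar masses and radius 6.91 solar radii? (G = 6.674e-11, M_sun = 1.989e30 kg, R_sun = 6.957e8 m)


M = 0.91 * 1.989e30 kg = 1.80999e+30 kg; R = 6.91 * 6.957e8 m = 4.807287e+09 m. v_esc = sqrt(2GM/R) = sqrt(2 * 6.674e-11 * 1.80999e+30 / 4.807287e+09) = 224179.6369

224179.6369 m/s


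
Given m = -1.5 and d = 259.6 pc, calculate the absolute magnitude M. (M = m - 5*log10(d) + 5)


M = m - 5*log10(d) + 5 = -1.5 - 5*log10(259.6) + 5 = -8.5715

-8.5715


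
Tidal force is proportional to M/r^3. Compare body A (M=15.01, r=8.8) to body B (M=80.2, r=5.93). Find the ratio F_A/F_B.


Ratio = (M1/r1^3) / (M2/r2^3) = (15.01/8.8^3) / (80.2/5.93^3) = 0.0573

0.0573


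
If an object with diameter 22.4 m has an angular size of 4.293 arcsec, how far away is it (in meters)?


D = size / theta_rad, theta_rad = 4.293 * pi/(180*3600) = 2.081e-05, D = 1.076e+06

1.076e+06 m


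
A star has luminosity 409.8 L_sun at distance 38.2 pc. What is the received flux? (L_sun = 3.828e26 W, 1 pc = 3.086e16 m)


F = L / (4*pi*d^2) = 1.569e+29 / (4*pi*(1.179e+18)^2) = 8.983e-09

8.983e-09 W/m^2


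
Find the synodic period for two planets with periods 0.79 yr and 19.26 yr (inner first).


1/P_syn = |1/P1 - 1/P2| = |1/0.79 - 1/19.26| => P_syn = 0.8238

0.8238 years


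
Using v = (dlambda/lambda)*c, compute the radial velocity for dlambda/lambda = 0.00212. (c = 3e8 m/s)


v = (dlambda/lambda) * c = 0.00212 * 3e8 = 636000.0

636000.0 m/s


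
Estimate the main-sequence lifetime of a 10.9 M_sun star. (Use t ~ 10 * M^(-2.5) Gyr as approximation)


t = 10 * M^(-2.5) = 10 * 10.9^(-2.5) = 0.0255

0.0255 Gyr


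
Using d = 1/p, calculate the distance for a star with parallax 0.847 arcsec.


d = 1/p = 1/0.847 = 1.1806

1.1806 pc


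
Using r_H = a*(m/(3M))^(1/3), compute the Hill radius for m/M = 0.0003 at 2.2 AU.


r_H = a * (m/3M)^(1/3) = 2.2 * (0.0003/3)^(1/3) = 0.1021

0.1021 AU


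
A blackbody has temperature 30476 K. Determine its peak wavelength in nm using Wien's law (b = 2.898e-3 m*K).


lam_max = b / T = 2.898e-3 / 30476 = 9.509e-08 m = 95.0912 nm

95.0912 nm


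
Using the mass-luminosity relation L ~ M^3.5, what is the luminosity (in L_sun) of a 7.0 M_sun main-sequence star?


L/L_sun = (M/M_sun)^3.5 = 7.0^3.5 = 907.4927

907.4927 L_sun


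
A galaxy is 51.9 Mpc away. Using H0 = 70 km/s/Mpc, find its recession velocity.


v = H0 * d = 70 * 51.9 = 3633.0

3633.0 km/s


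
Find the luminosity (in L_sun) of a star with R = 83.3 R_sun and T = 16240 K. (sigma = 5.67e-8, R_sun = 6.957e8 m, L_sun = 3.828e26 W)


R = 83.3 * 6.957e8 m = 5.795181e+10 m. L = 4*pi*R^2*sigma*T^4 = 4*pi*(5.795181e+10)^2 * 5.67e-8 * 16240^4 = 1.664451068e+32 W. L/L_sun = 1.664451068e+32 / 3.828e26 = 434809.5788

434809.5788 L_sun


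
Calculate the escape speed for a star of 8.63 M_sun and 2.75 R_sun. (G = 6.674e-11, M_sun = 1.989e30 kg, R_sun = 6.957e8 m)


M = 8.63 * 1.989e30 kg = 1.716507e+31 kg; R = 2.75 * 6.957e8 m = 1.913175e+09 m. v_esc = sqrt(2GM/R) = sqrt(2 * 6.674e-11 * 1.716507e+31 / 1.913175e+09) = 1.094e+06

1.094e+06 m/s


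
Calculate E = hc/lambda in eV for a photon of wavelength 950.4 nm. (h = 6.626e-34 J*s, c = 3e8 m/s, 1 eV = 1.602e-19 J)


E = hc/lambda = 6.626e-34 * 3e8 / 9.504e-07 = 2.092e-19 J = 1.3056 eV

1.3056 eV


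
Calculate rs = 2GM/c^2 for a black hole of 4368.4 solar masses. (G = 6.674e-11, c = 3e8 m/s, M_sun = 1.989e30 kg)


M = 4368.4 * 1.989e30 kg = 8.6887476e+33 kg. rs = 2GM/c^2 = 2 * 6.674e-11 * 8.6887476e+33 / (3e8)^2 = 1.289e+07

1.289e+07 m


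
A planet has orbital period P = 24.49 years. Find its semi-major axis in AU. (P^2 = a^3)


a = P^(2/3) = 24.49^(2/3) = 8.4332

8.4332 AU


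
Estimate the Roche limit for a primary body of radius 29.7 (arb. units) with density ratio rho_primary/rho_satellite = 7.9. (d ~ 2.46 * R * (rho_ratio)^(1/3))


d_Roche = 2.46 * 29.7 * 7.9^(1/3) = 145.5126

145.5126


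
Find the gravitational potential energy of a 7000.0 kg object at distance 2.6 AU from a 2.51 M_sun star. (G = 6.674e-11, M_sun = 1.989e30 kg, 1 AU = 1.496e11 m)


M = 2.51 * 1.989e30 kg = 4.99239e+30 kg; r = 2.6 AU * 1.496e11 m/AU = 3.8896e+11 m. U = -GM*m/r = -(6.674e-11 * 4.99239e+30 * 7000.0) / 3.8896e+11 = -5.996e+12

-5.996e+12 J


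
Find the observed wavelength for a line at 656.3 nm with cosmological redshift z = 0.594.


lam_obs = lam_emit * (1 + z) = 656.3 * (1 + 0.594) = 1046.1422

1046.1422 nm


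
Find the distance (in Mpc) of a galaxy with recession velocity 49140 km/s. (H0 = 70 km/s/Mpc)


d = v / H0 = 49140 / 70 = 702.0

702.0 Mpc


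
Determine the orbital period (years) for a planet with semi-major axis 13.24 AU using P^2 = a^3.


P = a^(3/2) = 13.24^1.5 = 48.1761

48.1761 years


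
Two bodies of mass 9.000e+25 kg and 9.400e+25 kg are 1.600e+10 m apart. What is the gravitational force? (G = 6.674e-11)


F = G*m1*m2/r^2 = 6.674e-11 * 9.000e+25 * 9.400e+25 / (1.600e+10)^2 = 6.674e-11 * 8.460e+51 / 2.560e+20 = 2.206e+21

2.206e+21 N


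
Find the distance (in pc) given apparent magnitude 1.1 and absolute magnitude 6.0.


d = 10^((m - M + 5)/5) = 10^((1.1 - 6.0 + 5)/5) = 1.0471

1.0471 pc


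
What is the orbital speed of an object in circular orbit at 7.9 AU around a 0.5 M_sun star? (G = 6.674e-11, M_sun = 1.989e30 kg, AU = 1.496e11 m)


v = sqrt(GM/r) = sqrt(6.674e-11 * 9.945e+29 / 1.182e+12) = 7494.0425

7494.0425 m/s


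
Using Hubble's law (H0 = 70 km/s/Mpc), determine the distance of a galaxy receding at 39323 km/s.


d = v / H0 = 39323 / 70 = 561.7571

561.7571 Mpc


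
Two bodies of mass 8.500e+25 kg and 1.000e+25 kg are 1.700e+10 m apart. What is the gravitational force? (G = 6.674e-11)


F = G*m1*m2/r^2 = 6.674e-11 * 8.500e+25 * 1.000e+25 / (1.700e+10)^2 = 6.674e-11 * 8.500e+50 / 2.890e+20 = 1.963e+20

1.963e+20 N


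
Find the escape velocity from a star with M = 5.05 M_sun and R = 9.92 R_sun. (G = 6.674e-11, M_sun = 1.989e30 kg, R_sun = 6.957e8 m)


M = 5.05 * 1.989e30 kg = 1.004445e+31 kg; R = 9.92 * 6.957e8 m = 6.901344e+09 m. v_esc = sqrt(2GM/R) = sqrt(2 * 6.674e-11 * 1.004445e+31 / 6.901344e+09) = 440762.1997

440762.1997 m/s


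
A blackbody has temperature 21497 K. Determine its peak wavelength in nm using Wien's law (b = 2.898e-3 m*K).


lam_max = b / T = 2.898e-3 / 21497 = 1.348e-07 m = 134.8095 nm

134.8095 nm


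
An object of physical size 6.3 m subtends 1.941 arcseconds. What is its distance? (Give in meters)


D = size / theta_rad, theta_rad = 1.941 * pi/(180*3600) = 9.410e-06, D = 669483.9152

669483.9152 m


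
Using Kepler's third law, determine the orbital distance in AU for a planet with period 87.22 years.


a = P^(2/3) = 87.22^(2/3) = 19.6673

19.6673 AU


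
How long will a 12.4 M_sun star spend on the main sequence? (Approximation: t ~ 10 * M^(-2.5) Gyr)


t = 10 * M^(-2.5) = 10 * 12.4^(-2.5) = 0.0185

0.0185 Gyr


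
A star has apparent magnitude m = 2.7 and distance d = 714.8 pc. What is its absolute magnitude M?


M = m - 5*log10(d) + 5 = 2.7 - 5*log10(714.8) + 5 = -6.5709

-6.5709


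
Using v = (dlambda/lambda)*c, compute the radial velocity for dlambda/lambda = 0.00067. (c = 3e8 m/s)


v = (dlambda/lambda) * c = 0.00067 * 3e8 = 201000.0

201000.0 m/s


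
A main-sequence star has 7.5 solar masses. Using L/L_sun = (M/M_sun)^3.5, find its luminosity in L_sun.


L/L_sun = (M/M_sun)^3.5 = 7.5^3.5 = 1155.3523

1155.3523 L_sun


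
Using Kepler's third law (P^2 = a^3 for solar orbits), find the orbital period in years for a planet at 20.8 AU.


P = a^(3/2) = 20.8^1.5 = 94.8626

94.8626 years


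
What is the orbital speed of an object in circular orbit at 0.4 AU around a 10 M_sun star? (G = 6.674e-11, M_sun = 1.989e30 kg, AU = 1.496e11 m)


v = sqrt(GM/r) = sqrt(6.674e-11 * 1.989e+31 / 5.984e+10) = 148941.1491

148941.1491 m/s


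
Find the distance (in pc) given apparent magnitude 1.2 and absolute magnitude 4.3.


d = 10^((m - M + 5)/5) = 10^((1.2 - 4.3 + 5)/5) = 2.3988

2.3988 pc


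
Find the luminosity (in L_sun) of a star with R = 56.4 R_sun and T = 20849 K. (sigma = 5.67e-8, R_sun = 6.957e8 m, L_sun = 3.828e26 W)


R = 56.4 * 6.957e8 m = 3.923748e+10 m. L = 4*pi*R^2*sigma*T^4 = 4*pi*(3.923748e+10)^2 * 5.67e-8 * 20849^4 = 2.072698127e+32 W. L/L_sun = 2.072698127e+32 / 3.828e26 = 541457.191

541457.191 L_sun


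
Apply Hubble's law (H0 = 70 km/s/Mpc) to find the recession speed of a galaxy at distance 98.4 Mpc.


v = H0 * d = 70 * 98.4 = 6888.0

6888.0 km/s


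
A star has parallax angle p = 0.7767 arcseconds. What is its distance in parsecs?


d = 1/p = 1/0.7767 = 1.2875

1.2875 pc


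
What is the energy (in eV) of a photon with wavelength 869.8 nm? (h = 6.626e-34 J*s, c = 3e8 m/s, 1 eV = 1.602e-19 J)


E = hc/lambda = 6.626e-34 * 3e8 / 8.698e-07 = 2.285e-19 J = 1.4266 eV

1.4266 eV


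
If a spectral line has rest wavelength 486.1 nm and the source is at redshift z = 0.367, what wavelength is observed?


lam_obs = lam_emit * (1 + z) = 486.1 * (1 + 0.367) = 664.4987

664.4987 nm


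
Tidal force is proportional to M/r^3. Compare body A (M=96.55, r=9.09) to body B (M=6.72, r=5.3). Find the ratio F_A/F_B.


Ratio = (M1/r1^3) / (M2/r2^3) = (96.55/9.09^3) / (6.72/5.3^3) = 2.8479

2.8479


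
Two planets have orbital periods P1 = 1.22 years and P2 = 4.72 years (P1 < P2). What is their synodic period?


1/P_syn = |1/P1 - 1/P2| = |1/1.22 - 1/4.72| => P_syn = 1.6453

1.6453 years


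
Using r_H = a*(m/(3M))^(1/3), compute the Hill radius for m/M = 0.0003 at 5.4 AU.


r_H = a * (m/3M)^(1/3) = 5.4 * (0.0003/3)^(1/3) = 0.2506

0.2506 AU


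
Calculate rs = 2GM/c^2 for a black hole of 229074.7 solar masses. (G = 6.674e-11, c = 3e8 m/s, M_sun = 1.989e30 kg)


M = 229074.7 * 1.989e30 kg = 4.556295783e+35 kg. rs = 2GM/c^2 = 2 * 6.674e-11 * 4.556295783e+35 / (3e8)^2 = 6.757e+08

6.757e+08 m


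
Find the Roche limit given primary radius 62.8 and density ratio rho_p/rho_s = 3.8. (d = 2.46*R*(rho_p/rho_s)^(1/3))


d_Roche = 2.46 * 62.8 * 3.8^(1/3) = 241.0771

241.0771


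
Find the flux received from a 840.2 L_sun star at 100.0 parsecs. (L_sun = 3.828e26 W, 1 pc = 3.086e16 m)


F = L / (4*pi*d^2) = 3.216e+29 / (4*pi*(3.086e+18)^2) = 2.688e-09

2.688e-09 W/m^2


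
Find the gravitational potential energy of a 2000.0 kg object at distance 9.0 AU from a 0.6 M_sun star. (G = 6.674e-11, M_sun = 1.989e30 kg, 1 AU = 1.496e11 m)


M = 0.6 * 1.989e30 kg = 1.1934e+30 kg; r = 9.0 AU * 1.496e11 m/AU = 1.3464e+12 m. U = -GM*m/r = -(6.674e-11 * 1.1934e+30 * 2000.0) / 1.3464e+12 = -1.183e+11

-1.183e+11 J


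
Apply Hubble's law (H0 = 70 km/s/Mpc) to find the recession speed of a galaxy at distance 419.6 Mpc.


v = H0 * d = 70 * 419.6 = 29372.0

29372.0 km/s


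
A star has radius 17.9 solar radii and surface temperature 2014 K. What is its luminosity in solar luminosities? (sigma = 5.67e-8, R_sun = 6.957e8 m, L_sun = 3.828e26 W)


R = 17.9 * 6.957e8 m = 1.245303e+10 m. L = 4*pi*R^2*sigma*T^4 = 4*pi*(1.245303e+10)^2 * 5.67e-8 * 2014^4 = 1.817945488e+27 W. L/L_sun = 1.817945488e+27 / 3.828e26 = 4.7491

4.7491 L_sun


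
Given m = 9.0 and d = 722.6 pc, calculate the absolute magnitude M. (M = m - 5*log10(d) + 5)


M = m - 5*log10(d) + 5 = 9.0 - 5*log10(722.6) + 5 = -0.2945

-0.2945


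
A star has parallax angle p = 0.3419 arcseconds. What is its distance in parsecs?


d = 1/p = 1/0.3419 = 2.9248

2.9248 pc


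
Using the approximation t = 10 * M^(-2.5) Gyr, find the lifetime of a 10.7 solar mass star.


t = 10 * M^(-2.5) = 10 * 10.7^(-2.5) = 0.0267

0.0267 Gyr


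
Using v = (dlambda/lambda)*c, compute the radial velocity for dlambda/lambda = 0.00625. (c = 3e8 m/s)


v = (dlambda/lambda) * c = 0.00625 * 3e8 = 1.875e+06

1.875e+06 m/s


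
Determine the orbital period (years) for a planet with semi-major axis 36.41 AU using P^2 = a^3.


P = a^(3/2) = 36.41^1.5 = 219.7005

219.7005 years


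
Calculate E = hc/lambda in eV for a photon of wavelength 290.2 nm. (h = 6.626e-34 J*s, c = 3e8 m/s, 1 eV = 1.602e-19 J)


E = hc/lambda = 6.626e-34 * 3e8 / 2.902e-07 = 6.850e-19 J = 4.2758 eV

4.2758 eV


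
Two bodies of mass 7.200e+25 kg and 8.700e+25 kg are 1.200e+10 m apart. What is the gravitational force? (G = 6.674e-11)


F = G*m1*m2/r^2 = 6.674e-11 * 7.200e+25 * 8.700e+25 / (1.200e+10)^2 = 6.674e-11 * 6.264e+51 / 1.440e+20 = 2.903e+21

2.903e+21 N


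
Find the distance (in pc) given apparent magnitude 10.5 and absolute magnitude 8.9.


d = 10^((m - M + 5)/5) = 10^((10.5 - 8.9 + 5)/5) = 20.893

20.893 pc


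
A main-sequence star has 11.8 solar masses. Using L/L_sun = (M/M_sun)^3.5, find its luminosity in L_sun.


L/L_sun = (M/M_sun)^3.5 = 11.8^3.5 = 5644.0003

5644.0003 L_sun


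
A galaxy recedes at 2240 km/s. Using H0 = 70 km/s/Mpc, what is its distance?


d = v / H0 = 2240 / 70 = 32.0

32.0 Mpc


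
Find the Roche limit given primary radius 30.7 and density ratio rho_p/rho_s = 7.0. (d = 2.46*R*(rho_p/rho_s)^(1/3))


d_Roche = 2.46 * 30.7 * 7.0^(1/3) = 144.4684

144.4684


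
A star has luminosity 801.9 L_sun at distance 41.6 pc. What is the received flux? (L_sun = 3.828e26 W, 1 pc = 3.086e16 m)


F = L / (4*pi*d^2) = 3.070e+29 / (4*pi*(1.284e+18)^2) = 1.482e-08

1.482e-08 W/m^2


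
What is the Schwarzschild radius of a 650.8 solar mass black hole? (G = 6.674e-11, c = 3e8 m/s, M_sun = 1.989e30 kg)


M = 650.8 * 1.989e30 kg = 1.2944412e+33 kg. rs = 2GM/c^2 = 2 * 6.674e-11 * 1.2944412e+33 / (3e8)^2 = 1.920e+06

1.920e+06 m


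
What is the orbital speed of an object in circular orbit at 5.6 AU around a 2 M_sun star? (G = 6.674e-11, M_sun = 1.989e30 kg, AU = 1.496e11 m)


v = sqrt(GM/r) = sqrt(6.674e-11 * 3.978e+30 / 8.378e+11) = 17801.8723

17801.8723 m/s


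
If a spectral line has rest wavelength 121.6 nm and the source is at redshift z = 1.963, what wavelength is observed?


lam_obs = lam_emit * (1 + z) = 121.6 * (1 + 1.963) = 360.3008

360.3008 nm


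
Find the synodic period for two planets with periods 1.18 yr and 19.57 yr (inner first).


1/P_syn = |1/P1 - 1/P2| = |1/1.18 - 1/19.57| => P_syn = 1.2557

1.2557 years


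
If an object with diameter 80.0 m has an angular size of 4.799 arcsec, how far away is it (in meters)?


D = size / theta_rad, theta_rad = 4.799 * pi/(180*3600) = 2.327e-05, D = 3.438e+06

3.438e+06 m


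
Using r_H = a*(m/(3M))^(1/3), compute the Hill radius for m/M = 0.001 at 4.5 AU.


r_H = a * (m/3M)^(1/3) = 4.5 * (0.001/3)^(1/3) = 0.312

0.312 AU


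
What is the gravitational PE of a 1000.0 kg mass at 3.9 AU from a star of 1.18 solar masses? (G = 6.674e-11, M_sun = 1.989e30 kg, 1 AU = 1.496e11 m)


M = 1.18 * 1.989e30 kg = 2.34702e+30 kg; r = 3.9 AU * 1.496e11 m/AU = 5.8344e+11 m. U = -GM*m/r = -(6.674e-11 * 2.34702e+30 * 1000.0) / 5.8344e+11 = -2.685e+11

-2.685e+11 J


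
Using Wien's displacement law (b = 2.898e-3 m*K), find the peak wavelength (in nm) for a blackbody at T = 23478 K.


lam_max = b / T = 2.898e-3 / 23478 = 1.234e-07 m = 123.4347 nm

123.4347 nm


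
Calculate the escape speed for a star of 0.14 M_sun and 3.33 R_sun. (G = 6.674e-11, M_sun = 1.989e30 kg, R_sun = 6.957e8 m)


M = 0.14 * 1.989e30 kg = 2.7846e+29 kg; R = 3.33 * 6.957e8 m = 2.316681e+09 m. v_esc = sqrt(2GM/R) = sqrt(2 * 6.674e-11 * 2.7846e+29 / 2.316681e+09) = 126664.9307

126664.9307 m/s


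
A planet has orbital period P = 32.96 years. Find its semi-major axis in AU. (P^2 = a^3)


a = P^(2/3) = 32.96^(2/3) = 10.28

10.28 AU


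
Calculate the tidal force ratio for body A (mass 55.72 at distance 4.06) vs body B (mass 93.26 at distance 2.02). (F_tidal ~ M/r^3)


Ratio = (M1/r1^3) / (M2/r2^3) = (55.72/4.06^3) / (93.26/2.02^3) = 0.0736

0.0736


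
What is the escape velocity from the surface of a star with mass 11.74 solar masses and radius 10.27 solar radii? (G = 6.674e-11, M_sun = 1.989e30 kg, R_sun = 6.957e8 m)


M = 11.74 * 1.989e30 kg = 2.335086e+31 kg; R = 10.27 * 6.957e8 m = 7.144839e+09 m. v_esc = sqrt(2GM/R) = sqrt(2 * 6.674e-11 * 2.335086e+31 / 7.144839e+09) = 660485.5423

660485.5423 m/s


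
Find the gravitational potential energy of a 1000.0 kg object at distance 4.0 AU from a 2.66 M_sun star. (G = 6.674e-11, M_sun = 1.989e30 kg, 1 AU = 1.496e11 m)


M = 2.66 * 1.989e30 kg = 5.29074e+30 kg; r = 4.0 AU * 1.496e11 m/AU = 5.984e+11 m. U = -GM*m/r = -(6.674e-11 * 5.29074e+30 * 1000.0) / 5.984e+11 = -5.901e+11

-5.901e+11 J


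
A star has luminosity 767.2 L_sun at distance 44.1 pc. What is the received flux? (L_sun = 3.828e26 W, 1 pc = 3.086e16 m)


F = L / (4*pi*d^2) = 2.937e+29 / (4*pi*(1.361e+18)^2) = 1.262e-08

1.262e-08 W/m^2


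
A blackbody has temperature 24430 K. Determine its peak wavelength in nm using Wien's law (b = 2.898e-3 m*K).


lam_max = b / T = 2.898e-3 / 24430 = 1.186e-07 m = 118.6246 nm

118.6246 nm


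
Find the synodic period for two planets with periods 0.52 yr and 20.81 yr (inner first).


1/P_syn = |1/P1 - 1/P2| = |1/0.52 - 1/20.81| => P_syn = 0.5333

0.5333 years


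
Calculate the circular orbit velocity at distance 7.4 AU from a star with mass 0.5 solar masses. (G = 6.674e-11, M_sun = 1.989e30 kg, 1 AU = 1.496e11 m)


v = sqrt(GM/r) = sqrt(6.674e-11 * 9.945e+29 / 1.107e+12) = 7743.0816

7743.0816 m/s


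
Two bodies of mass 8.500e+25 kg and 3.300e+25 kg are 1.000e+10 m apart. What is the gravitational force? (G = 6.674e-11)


F = G*m1*m2/r^2 = 6.674e-11 * 8.500e+25 * 3.300e+25 / (1.000e+10)^2 = 6.674e-11 * 2.805e+51 / 1.000e+20 = 1.872e+21

1.872e+21 N


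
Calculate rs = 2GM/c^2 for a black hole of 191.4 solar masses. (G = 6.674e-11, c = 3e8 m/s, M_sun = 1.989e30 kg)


M = 191.4 * 1.989e30 kg = 3.806946e+32 kg. rs = 2GM/c^2 = 2 * 6.674e-11 * 3.806946e+32 / (3e8)^2 = 564612.3912

564612.3912 m


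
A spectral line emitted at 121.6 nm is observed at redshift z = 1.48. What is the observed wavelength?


lam_obs = lam_emit * (1 + z) = 121.6 * (1 + 1.48) = 301.568

301.568 nm


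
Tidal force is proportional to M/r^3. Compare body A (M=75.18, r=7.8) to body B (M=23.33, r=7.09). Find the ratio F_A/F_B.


Ratio = (M1/r1^3) / (M2/r2^3) = (75.18/7.8^3) / (23.33/7.09^3) = 2.4202

2.4202


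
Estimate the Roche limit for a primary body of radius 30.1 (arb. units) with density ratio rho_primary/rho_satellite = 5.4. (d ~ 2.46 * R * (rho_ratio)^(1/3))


d_Roche = 2.46 * 30.1 * 5.4^(1/3) = 129.9071

129.9071


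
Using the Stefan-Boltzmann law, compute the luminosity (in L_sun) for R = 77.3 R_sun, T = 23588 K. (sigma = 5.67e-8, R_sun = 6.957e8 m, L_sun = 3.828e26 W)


R = 77.3 * 6.957e8 m = 5.377761e+10 m. L = 4*pi*R^2*sigma*T^4 = 4*pi*(5.377761e+10)^2 * 5.67e-8 * 23588^4 = 6.379114448e+32 W. L/L_sun = 6.379114448e+32 / 3.828e26 = 1.666e+06

1.666e+06 L_sun


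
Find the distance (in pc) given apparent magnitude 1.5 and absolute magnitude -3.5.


d = 10^((m - M + 5)/5) = 10^((1.5 - -3.5 + 5)/5) = 100.0

100.0 pc


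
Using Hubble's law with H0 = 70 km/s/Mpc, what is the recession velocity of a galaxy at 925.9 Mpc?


v = H0 * d = 70 * 925.9 = 64813.0

64813.0 km/s


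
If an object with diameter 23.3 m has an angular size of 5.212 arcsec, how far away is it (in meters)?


D = size / theta_rad, theta_rad = 5.212 * pi/(180*3600) = 2.527e-05, D = 922097.0809

922097.0809 m


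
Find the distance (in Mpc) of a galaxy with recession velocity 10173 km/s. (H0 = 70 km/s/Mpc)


d = v / H0 = 10173 / 70 = 145.3286

145.3286 Mpc


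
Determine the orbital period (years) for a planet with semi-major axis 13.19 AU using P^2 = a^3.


P = a^(3/2) = 13.19^1.5 = 47.9035

47.9035 years


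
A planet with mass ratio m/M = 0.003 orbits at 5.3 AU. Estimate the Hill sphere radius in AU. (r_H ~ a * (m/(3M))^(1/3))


r_H = a * (m/3M)^(1/3) = 5.3 * (0.003/3)^(1/3) = 0.53

0.53 AU


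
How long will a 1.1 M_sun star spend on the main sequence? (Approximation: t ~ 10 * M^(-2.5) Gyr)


t = 10 * M^(-2.5) = 10 * 1.1^(-2.5) = 7.8799

7.8799 Gyr


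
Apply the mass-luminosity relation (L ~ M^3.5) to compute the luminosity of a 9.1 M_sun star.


L/L_sun = (M/M_sun)^3.5 = 9.1^3.5 = 2273.2378

2273.2378 L_sun


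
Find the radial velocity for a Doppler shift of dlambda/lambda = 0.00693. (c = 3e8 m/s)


v = (dlambda/lambda) * c = 0.00693 * 3e8 = 2.079e+06

2.079e+06 m/s


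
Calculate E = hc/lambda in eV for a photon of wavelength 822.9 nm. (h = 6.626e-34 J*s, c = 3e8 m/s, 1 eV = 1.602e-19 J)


E = hc/lambda = 6.626e-34 * 3e8 / 8.229e-07 = 2.416e-19 J = 1.5079 eV

1.5079 eV


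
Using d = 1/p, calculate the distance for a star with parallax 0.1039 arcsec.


d = 1/p = 1/0.1039 = 9.6246

9.6246 pc


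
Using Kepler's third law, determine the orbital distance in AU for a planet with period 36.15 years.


a = P^(2/3) = 36.15^(2/3) = 10.933

10.933 AU


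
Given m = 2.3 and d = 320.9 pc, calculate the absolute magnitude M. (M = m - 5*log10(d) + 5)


M = m - 5*log10(d) + 5 = 2.3 - 5*log10(320.9) + 5 = -5.2318

-5.2318


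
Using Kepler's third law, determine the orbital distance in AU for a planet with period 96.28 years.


a = P^(2/3) = 96.28^(2/3) = 21.0067

21.0067 AU


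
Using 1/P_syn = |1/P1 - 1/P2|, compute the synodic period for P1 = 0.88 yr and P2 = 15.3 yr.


1/P_syn = |1/P1 - 1/P2| = |1/0.88 - 1/15.3| => P_syn = 0.9337

0.9337 years


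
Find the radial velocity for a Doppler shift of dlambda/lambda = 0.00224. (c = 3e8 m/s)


v = (dlambda/lambda) * c = 0.00224 * 3e8 = 672000.0

672000.0 m/s


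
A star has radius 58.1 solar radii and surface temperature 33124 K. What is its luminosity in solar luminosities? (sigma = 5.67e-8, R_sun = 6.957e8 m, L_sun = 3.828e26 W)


R = 58.1 * 6.957e8 m = 4.042017e+10 m. L = 4*pi*R^2*sigma*T^4 = 4*pi*(4.042017e+10)^2 * 5.67e-8 * 33124^4 = 1.401394144e+33 W. L/L_sun = 1.401394144e+33 / 3.828e26 = 3.661e+06

3.661e+06 L_sun


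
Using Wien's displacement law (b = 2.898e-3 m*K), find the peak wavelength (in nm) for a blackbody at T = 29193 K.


lam_max = b / T = 2.898e-3 / 29193 = 9.927e-08 m = 99.2704 nm

99.2704 nm


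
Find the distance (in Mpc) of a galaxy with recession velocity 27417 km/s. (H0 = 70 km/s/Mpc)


d = v / H0 = 27417 / 70 = 391.6714

391.6714 Mpc


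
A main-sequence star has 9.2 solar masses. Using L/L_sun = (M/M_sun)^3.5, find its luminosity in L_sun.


L/L_sun = (M/M_sun)^3.5 = 9.2^3.5 = 2361.8776

2361.8776 L_sun


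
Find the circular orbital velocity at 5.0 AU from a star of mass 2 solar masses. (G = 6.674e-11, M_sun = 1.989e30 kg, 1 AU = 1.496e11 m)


v = sqrt(GM/r) = sqrt(6.674e-11 * 3.978e+30 / 7.480e+11) = 18839.7307

18839.7307 m/s


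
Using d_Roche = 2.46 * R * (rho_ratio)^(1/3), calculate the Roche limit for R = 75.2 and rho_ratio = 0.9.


d_Roche = 2.46 * 75.2 * 0.9^(1/3) = 178.6078

178.6078


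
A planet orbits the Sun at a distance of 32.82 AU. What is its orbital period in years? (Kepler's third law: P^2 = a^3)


P = a^(3/2) = 32.82^1.5 = 188.0217

188.0217 years


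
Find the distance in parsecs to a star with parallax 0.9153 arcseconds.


d = 1/p = 1/0.9153 = 1.0925

1.0925 pc


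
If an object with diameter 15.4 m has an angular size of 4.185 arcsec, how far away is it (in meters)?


D = size / theta_rad, theta_rad = 4.185 * pi/(180*3600) = 2.029e-05, D = 759015.0576

759015.0576 m


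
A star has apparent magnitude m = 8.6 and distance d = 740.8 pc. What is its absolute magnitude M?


M = m - 5*log10(d) + 5 = 8.6 - 5*log10(740.8) + 5 = -0.7485

-0.7485


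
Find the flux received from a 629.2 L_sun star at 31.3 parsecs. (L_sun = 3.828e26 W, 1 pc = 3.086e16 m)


F = L / (4*pi*d^2) = 2.409e+29 / (4*pi*(9.659e+17)^2) = 2.054e-08

2.054e-08 W/m^2


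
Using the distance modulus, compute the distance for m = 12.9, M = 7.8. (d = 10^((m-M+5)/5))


d = 10^((m - M + 5)/5) = 10^((12.9 - 7.8 + 5)/5) = 104.7129

104.7129 pc


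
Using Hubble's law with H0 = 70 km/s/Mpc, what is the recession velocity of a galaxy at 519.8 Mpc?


v = H0 * d = 70 * 519.8 = 36386.0

36386.0 km/s


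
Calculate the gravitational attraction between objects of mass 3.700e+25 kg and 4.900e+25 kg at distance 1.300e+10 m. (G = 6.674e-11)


F = G*m1*m2/r^2 = 6.674e-11 * 3.700e+25 * 4.900e+25 / (1.300e+10)^2 = 6.674e-11 * 1.813e+51 / 1.690e+20 = 7.160e+20

7.160e+20 N


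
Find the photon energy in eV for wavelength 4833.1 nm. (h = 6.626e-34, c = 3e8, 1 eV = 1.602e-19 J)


E = hc/lambda = 6.626e-34 * 3e8 / 4.833e-06 = 4.113e-20 J = 0.2567 eV

0.2567 eV


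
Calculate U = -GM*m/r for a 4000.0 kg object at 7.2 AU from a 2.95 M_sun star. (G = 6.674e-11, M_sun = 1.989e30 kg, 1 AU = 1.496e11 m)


M = 2.95 * 1.989e30 kg = 5.86755e+30 kg; r = 7.2 AU * 1.496e11 m/AU = 1.07712e+12 m. U = -GM*m/r = -(6.674e-11 * 5.86755e+30 * 4000.0) / 1.07712e+12 = -1.454e+12

-1.454e+12 J


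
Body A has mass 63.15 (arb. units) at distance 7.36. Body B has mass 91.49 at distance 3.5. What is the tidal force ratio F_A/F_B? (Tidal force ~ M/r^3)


Ratio = (M1/r1^3) / (M2/r2^3) = (63.15/7.36^3) / (91.49/3.5^3) = 0.0742

0.0742


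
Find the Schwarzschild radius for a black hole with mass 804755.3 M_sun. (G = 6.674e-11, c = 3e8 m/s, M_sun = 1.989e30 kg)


M = 804755.3 * 1.989e30 kg = 1.600658292e+36 kg. rs = 2GM/c^2 = 2 * 6.674e-11 * 1.600658292e+36 / (3e8)^2 = 2.374e+09

2.374e+09 m


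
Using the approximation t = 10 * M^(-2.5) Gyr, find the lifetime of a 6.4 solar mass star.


t = 10 * M^(-2.5) = 10 * 6.4^(-2.5) = 0.0965

0.0965 Gyr


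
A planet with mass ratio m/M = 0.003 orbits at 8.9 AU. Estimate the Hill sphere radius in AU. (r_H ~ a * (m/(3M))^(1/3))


r_H = a * (m/3M)^(1/3) = 8.9 * (0.003/3)^(1/3) = 0.89

0.89 AU


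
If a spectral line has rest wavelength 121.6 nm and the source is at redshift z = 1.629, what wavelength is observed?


lam_obs = lam_emit * (1 + z) = 121.6 * (1 + 1.629) = 319.6864

319.6864 nm


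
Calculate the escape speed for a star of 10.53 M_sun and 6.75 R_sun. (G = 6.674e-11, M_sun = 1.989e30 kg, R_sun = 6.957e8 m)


M = 10.53 * 1.989e30 kg = 2.094417e+31 kg; R = 6.75 * 6.957e8 m = 4.695975e+09 m. v_esc = sqrt(2GM/R) = sqrt(2 * 6.674e-11 * 2.094417e+31 / 4.695975e+09) = 771572.5848

771572.5848 m/s


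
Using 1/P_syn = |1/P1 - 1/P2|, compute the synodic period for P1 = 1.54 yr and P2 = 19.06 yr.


1/P_syn = |1/P1 - 1/P2| = |1/1.54 - 1/19.06| => P_syn = 1.6754

1.6754 years


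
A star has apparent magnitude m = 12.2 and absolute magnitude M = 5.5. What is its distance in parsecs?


d = 10^((m - M + 5)/5) = 10^((12.2 - 5.5 + 5)/5) = 218.7762

218.7762 pc


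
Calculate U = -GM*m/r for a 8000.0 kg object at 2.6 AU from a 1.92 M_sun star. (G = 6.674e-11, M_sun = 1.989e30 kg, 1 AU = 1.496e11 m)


M = 1.92 * 1.989e30 kg = 3.81888e+30 kg; r = 2.6 AU * 1.496e11 m/AU = 3.8896e+11 m. U = -GM*m/r = -(6.674e-11 * 3.81888e+30 * 8000.0) / 3.8896e+11 = -5.242e+12

-5.242e+12 J


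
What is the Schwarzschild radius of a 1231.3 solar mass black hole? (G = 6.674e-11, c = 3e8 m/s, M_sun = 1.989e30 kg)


M = 1231.3 * 1.989e30 kg = 2.4490557e+33 kg. rs = 2GM/c^2 = 2 * 6.674e-11 * 2.4490557e+33 / (3e8)^2 = 3.632e+06

3.632e+06 m


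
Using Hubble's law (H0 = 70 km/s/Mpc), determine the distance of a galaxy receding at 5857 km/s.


d = v / H0 = 5857 / 70 = 83.6714

83.6714 Mpc


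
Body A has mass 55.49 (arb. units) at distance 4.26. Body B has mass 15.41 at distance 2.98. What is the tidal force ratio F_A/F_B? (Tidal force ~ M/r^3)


Ratio = (M1/r1^3) / (M2/r2^3) = (55.49/4.26^3) / (15.41/2.98^3) = 1.2326

1.2326


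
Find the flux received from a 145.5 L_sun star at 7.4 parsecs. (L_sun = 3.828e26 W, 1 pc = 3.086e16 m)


F = L / (4*pi*d^2) = 5.570e+28 / (4*pi*(2.284e+17)^2) = 8.499e-08

8.499e-08 W/m^2


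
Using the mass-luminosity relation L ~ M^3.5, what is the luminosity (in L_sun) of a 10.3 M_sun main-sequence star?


L/L_sun = (M/M_sun)^3.5 = 10.3^3.5 = 3506.9558

3506.9558 L_sun


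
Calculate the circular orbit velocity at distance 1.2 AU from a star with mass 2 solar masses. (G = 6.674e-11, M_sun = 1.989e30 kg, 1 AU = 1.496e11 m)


v = sqrt(GM/r) = sqrt(6.674e-11 * 3.978e+30 / 1.795e+11) = 38456.4393

38456.4393 m/s


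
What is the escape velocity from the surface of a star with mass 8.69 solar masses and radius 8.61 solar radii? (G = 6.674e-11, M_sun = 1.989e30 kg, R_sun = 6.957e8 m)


M = 8.69 * 1.989e30 kg = 1.728441e+31 kg; R = 8.61 * 6.957e8 m = 5.989977e+09 m. v_esc = sqrt(2GM/R) = sqrt(2 * 6.674e-11 * 1.728441e+31 / 5.989977e+09) = 620615.7621

620615.7621 m/s


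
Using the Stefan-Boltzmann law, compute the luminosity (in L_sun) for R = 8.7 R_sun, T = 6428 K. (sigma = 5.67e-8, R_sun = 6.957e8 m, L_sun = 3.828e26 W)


R = 8.7 * 6.957e8 m = 6.05259e+09 m. L = 4*pi*R^2*sigma*T^4 = 4*pi*(6.05259e+09)^2 * 5.67e-8 * 6428^4 = 4.456346043e+28 W. L/L_sun = 4.456346043e+28 / 3.828e26 = 116.4145

116.4145 L_sun


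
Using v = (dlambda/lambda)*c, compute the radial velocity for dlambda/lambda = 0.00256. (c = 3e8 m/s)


v = (dlambda/lambda) * c = 0.00256 * 3e8 = 768000.0

768000.0 m/s


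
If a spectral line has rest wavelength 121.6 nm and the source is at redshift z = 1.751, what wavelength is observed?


lam_obs = lam_emit * (1 + z) = 121.6 * (1 + 1.751) = 334.5216

334.5216 nm


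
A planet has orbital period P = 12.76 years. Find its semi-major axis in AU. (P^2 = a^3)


a = P^(2/3) = 12.76^(2/3) = 5.4605

5.4605 AU


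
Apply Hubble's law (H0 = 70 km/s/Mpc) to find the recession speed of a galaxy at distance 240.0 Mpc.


v = H0 * d = 70 * 240.0 = 16800.0

16800.0 km/s


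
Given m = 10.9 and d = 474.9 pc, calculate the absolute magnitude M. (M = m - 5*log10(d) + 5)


M = m - 5*log10(d) + 5 = 10.9 - 5*log10(474.9) + 5 = 2.517

2.517


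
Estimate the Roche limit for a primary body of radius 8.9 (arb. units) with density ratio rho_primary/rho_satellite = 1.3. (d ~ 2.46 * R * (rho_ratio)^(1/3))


d_Roche = 2.46 * 8.9 * 1.3^(1/3) = 23.895

23.895


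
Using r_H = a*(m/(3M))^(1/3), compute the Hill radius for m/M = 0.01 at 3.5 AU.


r_H = a * (m/3M)^(1/3) = 3.5 * (0.01/3)^(1/3) = 0.5228

0.5228 AU


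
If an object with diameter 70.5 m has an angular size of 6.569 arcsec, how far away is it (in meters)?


D = size / theta_rad, theta_rad = 6.569 * pi/(180*3600) = 3.185e-05, D = 2.214e+06

2.214e+06 m


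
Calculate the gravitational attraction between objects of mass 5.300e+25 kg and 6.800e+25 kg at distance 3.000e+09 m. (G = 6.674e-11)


F = G*m1*m2/r^2 = 6.674e-11 * 5.300e+25 * 6.800e+25 / (3.000e+09)^2 = 6.674e-11 * 3.604e+51 / 9.000e+18 = 2.673e+22

2.673e+22 N


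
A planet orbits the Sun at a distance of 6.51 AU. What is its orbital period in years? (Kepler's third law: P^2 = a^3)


P = a^(3/2) = 6.51^1.5 = 16.6101

16.6101 years


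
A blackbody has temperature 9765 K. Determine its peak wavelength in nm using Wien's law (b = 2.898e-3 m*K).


lam_max = b / T = 2.898e-3 / 9765 = 2.968e-07 m = 296.7742 nm

296.7742 nm


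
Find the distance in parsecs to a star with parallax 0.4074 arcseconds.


d = 1/p = 1/0.4074 = 2.4546

2.4546 pc


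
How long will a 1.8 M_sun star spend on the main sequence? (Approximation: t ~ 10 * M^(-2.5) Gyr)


t = 10 * M^(-2.5) = 10 * 1.8^(-2.5) = 2.3005

2.3005 Gyr


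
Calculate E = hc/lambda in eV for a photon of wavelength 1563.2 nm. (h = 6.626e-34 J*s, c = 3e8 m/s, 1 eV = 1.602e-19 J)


E = hc/lambda = 6.626e-34 * 3e8 / 1.563e-06 = 1.272e-19 J = 0.7938 eV

0.7938 eV


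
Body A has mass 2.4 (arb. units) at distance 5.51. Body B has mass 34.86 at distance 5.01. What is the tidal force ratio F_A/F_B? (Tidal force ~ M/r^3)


Ratio = (M1/r1^3) / (M2/r2^3) = (2.4/5.51^3) / (34.86/5.01^3) = 0.0518

0.0518


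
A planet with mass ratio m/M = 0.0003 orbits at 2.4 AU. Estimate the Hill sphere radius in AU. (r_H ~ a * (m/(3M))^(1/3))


r_H = a * (m/3M)^(1/3) = 2.4 * (0.0003/3)^(1/3) = 0.1114

0.1114 AU


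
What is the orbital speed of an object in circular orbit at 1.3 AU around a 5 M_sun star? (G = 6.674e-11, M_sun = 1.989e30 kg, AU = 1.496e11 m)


v = sqrt(GM/r) = sqrt(6.674e-11 * 9.945e+30 / 1.945e+11) = 58419.5251

58419.5251 m/s


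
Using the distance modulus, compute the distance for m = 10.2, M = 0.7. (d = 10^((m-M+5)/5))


d = 10^((m - M + 5)/5) = 10^((10.2 - 0.7 + 5)/5) = 794.3282

794.3282 pc


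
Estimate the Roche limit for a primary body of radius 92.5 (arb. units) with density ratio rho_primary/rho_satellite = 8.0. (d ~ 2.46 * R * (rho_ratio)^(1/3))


d_Roche = 2.46 * 92.5 * 8.0^(1/3) = 455.1

455.1


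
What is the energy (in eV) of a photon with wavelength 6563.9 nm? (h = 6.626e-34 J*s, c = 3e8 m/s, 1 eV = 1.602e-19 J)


E = hc/lambda = 6.626e-34 * 3e8 / 6.564e-06 = 3.028e-20 J = 0.189 eV

0.189 eV


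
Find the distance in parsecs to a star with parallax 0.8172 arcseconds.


d = 1/p = 1/0.8172 = 1.2237

1.2237 pc


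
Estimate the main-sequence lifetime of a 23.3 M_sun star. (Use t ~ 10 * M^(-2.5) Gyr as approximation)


t = 10 * M^(-2.5) = 10 * 23.3^(-2.5) = 0.0038

0.0038 Gyr
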